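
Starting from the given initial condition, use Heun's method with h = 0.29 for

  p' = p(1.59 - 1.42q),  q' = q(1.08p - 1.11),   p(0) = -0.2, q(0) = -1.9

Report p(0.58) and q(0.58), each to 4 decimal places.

-1.1847, -0.7436

Heun on (p,q): k1 = f(x_n, state_n); k2 = f(x_n + h, state_n + h·k1); state_{n+1} = state_n + (h/2)·(k1 + k2).
0.000000: (-0.200000, -1.900000)
  k1 = (-0.857600, 2.519400)
  predictor → (-0.448704, -1.169374)
  k2 = (-1.458517, 1.864684)
  → (-0.535837, -1.264308)
0.290000: (-0.535837, -1.264308)
  k1 = (-1.813978, 2.135042)
  predictor → (-1.061891, -0.645146)
  k2 = (-2.661212, 1.455992)
  → (-1.184740, -0.743608)
(p(0.58), q(0.58)) ≈ (-1.1847, -0.7436)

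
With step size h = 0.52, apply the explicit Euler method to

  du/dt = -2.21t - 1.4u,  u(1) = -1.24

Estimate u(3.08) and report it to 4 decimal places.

-3.7388

Euler: u_{n+1} = u_n + h·f(t_n, u_n).
t=1.000000, u=-1.240000: f=-0.474000 → u ← -1.240000 + 0.52·(-0.474000) = -1.486480
t=1.520000, u=-1.486480: f=-1.278128 → u ← -1.486480 + 0.52·(-1.278128) = -2.151107
t=2.040000, u=-2.151107: f=-1.496851 → u ← -2.151107 + 0.52·(-1.496851) = -2.929469
t=2.560000, u=-2.929469: f=-1.556343 → u ← -2.929469 + 0.52·(-1.556343) = -3.738768
u(3.08) ≈ -3.7388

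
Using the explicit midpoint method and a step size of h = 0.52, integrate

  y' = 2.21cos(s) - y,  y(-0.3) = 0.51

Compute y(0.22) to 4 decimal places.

1.1766

Midpoint: k1 = f(s_n, y_n); k2 = f(s_n + h/2, y_n + (h/2)·k1); y_{n+1} = y_n + h·k2.
s=-0.300000, y=0.510000:
  k1 = f(-0.300000, 0.510000) = 1.601294
  k2 = f(-0.040000, 0.926336) = 1.281896
  y ← 0.510000 + 0.52·1.281896 = 1.176586
y(0.22) ≈ 1.1766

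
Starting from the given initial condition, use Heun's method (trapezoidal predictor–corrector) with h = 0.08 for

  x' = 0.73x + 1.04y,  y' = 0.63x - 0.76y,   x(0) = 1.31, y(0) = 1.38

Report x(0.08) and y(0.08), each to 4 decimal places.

Heun on (x,y): k1 = f(s_n, state_n); k2 = f(s_n + h, state_n + h·k1); state_{n+1} = state_n + (h/2)·(k1 + k2).
0.000000: (1.310000, 1.380000)
  k1 = (2.391500, -0.223500)
  predictor → (1.501320, 1.362120)
  k2 = (2.512568, -0.089380)
  → (1.506163, 1.367485)
(x(0.08), y(0.08)) ≈ (1.5062, 1.3675)

1.5062, 1.3675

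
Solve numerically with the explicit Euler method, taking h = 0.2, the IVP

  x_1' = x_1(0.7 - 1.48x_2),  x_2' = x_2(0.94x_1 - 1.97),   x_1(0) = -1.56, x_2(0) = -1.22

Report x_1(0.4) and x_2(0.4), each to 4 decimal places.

-2.9340, -0.0632

Euler on (x_1,x_2): x_1_{n+1} = x_1_n + h·x_1', x_2_{n+1} = x_2_n + h·x_2'.
0.000000: (-1.560000, -1.220000); f=(-3.908736, 4.192408) → (-2.341747, -0.381518)
0.200000: (-2.341747, -0.381518); f=(-2.961484, 1.591406) → (-2.934044, -0.063237)
(x_1(0.4), x_2(0.4)) ≈ (-2.9340, -0.0632)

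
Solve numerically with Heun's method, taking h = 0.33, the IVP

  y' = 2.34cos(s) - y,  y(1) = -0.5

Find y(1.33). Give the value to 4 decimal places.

-0.1304

Heun: k1 = f(s_n, y_n); k2 = f(s_n + h, y_n + h·k1); y_{n+1} = y_n + (h/2)·(k1 + k2).
s=1.000000, y=-0.500000:
  k1 = f(1.000000, -0.500000) = 1.764307
  k2 = f(1.330000, 0.082221) = 0.475813
  y ← -0.500000 + (0.33/2)·(1.764307 + 0.475813) = -0.130380
y(1.33) ≈ -0.1304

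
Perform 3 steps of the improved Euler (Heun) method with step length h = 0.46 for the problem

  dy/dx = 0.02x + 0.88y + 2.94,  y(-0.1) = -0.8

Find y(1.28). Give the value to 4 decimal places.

Heun: k1 = f(x_n, y_n); k2 = f(x_n + h, y_n + h·k1); y_{n+1} = y_n + (h/2)·(k1 + k2).
x=-0.100000, y=-0.800000:
  k1 = f(-0.100000, -0.800000) = 2.234000
  k2 = f(0.360000, 0.227640) = 3.147523
  y ← -0.800000 + (0.46/2)·(2.234000 + 3.147523) = 0.437750
x=0.360000, y=0.437750:
  k1 = f(0.360000, 0.437750) = 3.332420
  k2 = f(0.820000, 1.970664) = 4.690584
  y ← 0.437750 + (0.46/2)·(3.332420 + 4.690584) = 2.283041
x=0.820000, y=2.283041:
  k1 = f(0.820000, 2.283041) = 4.965476
  k2 = f(1.280000, 4.567160) = 6.984701
  y ← 2.283041 + (0.46/2)·(4.965476 + 6.984701) = 5.031582
y(1.28) ≈ 5.0316

5.0316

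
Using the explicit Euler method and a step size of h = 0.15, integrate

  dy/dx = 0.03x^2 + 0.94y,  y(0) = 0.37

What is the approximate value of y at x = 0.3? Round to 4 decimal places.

0.4818

Euler: y_{n+1} = y_n + h·f(x_n, y_n).
x=0.000000, y=0.370000: f=0.347800 → y ← 0.370000 + 0.15·0.347800 = 0.422170
x=0.150000, y=0.422170: f=0.397515 → y ← 0.422170 + 0.15·0.397515 = 0.481797
y(0.3) ≈ 0.4818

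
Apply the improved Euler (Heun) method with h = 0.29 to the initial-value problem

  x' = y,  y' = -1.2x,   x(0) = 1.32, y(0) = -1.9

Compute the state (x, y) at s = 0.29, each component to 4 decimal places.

0.7024, -2.2635

Heun on (x,y): k1 = f(s_n, state_n); k2 = f(s_n + h, state_n + h·k1); state_{n+1} = state_n + (h/2)·(k1 + k2).
0.000000: (1.320000, -1.900000)
  k1 = (-1.900000, -1.584000)
  predictor → (0.769000, -2.359360)
  k2 = (-2.359360, -0.922800)
  → (0.702393, -2.263486)
(x(0.29), y(0.29)) ≈ (0.7024, -2.2635)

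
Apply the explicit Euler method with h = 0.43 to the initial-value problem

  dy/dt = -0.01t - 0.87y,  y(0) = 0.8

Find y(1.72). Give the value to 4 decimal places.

0.1142

Euler: y_{n+1} = y_n + h·f(t_n, y_n).
t=0.000000, y=0.800000: f=-0.696000 → y ← 0.800000 + 0.43·(-0.696000) = 0.500720
t=0.430000, y=0.500720: f=-0.439926 → y ← 0.500720 + 0.43·(-0.439926) = 0.311552
t=0.860000, y=0.311552: f=-0.279650 → y ← 0.311552 + 0.43·(-0.279650) = 0.191302
t=1.290000, y=0.191302: f=-0.179333 → y ← 0.191302 + 0.43·(-0.179333) = 0.114189
y(1.72) ≈ 0.1142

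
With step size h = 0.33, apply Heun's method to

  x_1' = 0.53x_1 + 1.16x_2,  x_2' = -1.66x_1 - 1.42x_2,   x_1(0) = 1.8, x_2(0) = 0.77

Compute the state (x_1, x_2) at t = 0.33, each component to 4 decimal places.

Heun on (x_1,x_2): k1 = f(t_n, state_n); k2 = f(t_n + h, state_n + h·k1); state_{n+1} = state_n + (h/2)·(k1 + k2).
0.000000: (1.800000, 0.770000)
  k1 = (1.847200, -4.081400)
  predictor → (2.409576, -0.576862)
  k2 = (0.607915, -3.180752)
  → (2.205094, -0.428255)
(x_1(0.33), x_2(0.33)) ≈ (2.2051, -0.4283)

2.2051, -0.4283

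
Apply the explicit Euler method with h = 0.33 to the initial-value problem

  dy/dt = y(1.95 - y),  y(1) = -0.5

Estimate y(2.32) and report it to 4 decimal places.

Euler: y_{n+1} = y_n + h·f(t_n, y_n).
t=1.000000, y=-0.500000: f=-1.225000 → y ← -0.500000 + 0.33·(-1.225000) = -0.904250
t=1.330000, y=-0.904250: f=-2.580956 → y ← -0.904250 + 0.33·(-2.580956) = -1.755965
t=1.660000, y=-1.755965: f=-6.507547 → y ← -1.755965 + 0.33·(-6.507547) = -3.903456
t=1.990000, y=-3.903456: f=-22.848705 → y ← -3.903456 + 0.33·(-22.848705) = -11.443529
y(2.32) ≈ -11.4435

-11.4435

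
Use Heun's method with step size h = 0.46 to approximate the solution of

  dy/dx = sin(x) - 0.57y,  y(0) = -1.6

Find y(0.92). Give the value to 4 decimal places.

-0.6168

Heun: k1 = f(x_n, y_n); k2 = f(x_n + h, y_n + h·k1); y_{n+1} = y_n + (h/2)·(k1 + k2).
x=0.000000, y=-1.600000:
  k1 = f(0.000000, -1.600000) = 0.912000
  k2 = f(0.460000, -1.180480) = 1.116822
  y ← -1.600000 + (0.46/2)·(0.912000 + 1.116822) = -1.133371
x=0.460000, y=-1.133371:
  k1 = f(0.460000, -1.133371) = 1.089970
  k2 = f(0.920000, -0.631985) = 1.155833
  y ← -1.133371 + (0.46/2)·(1.089970 + 1.155833) = -0.616836
y(0.92) ≈ -0.6168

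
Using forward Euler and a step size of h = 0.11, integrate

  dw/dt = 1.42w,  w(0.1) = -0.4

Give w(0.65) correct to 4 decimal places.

-0.8265

Euler: w_{n+1} = w_n + h·f(t_n, w_n).
t=0.100000, w=-0.400000: f=-0.568000 → w ← -0.400000 + 0.11·(-0.568000) = -0.462480
t=0.210000, w=-0.462480: f=-0.656722 → w ← -0.462480 + 0.11·(-0.656722) = -0.534719
t=0.320000, w=-0.534719: f=-0.759302 → w ← -0.534719 + 0.11·(-0.759302) = -0.618243
t=0.430000, w=-0.618243: f=-0.877904 → w ← -0.618243 + 0.11·(-0.877904) = -0.714812
t=0.540000, w=-0.714812: f=-1.015033 → w ← -0.714812 + 0.11·(-1.015033) = -0.826466
w(0.65) ≈ -0.8265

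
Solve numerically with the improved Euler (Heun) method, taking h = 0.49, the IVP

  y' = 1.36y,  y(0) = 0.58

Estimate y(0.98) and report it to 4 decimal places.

Heun: k1 = f(x_n, y_n); k2 = f(x_n + h, y_n + h·k1); y_{n+1} = y_n + (h/2)·(k1 + k2).
x=0.000000, y=0.580000:
  k1 = f(0.000000, 0.580000) = 0.788800
  k2 = f(0.490000, 0.966512) = 1.314456
  y ← 0.580000 + (0.49/2)·(0.788800 + 1.314456) = 1.095298
x=0.490000, y=1.095298:
  k1 = f(0.490000, 1.095298) = 1.489605
  k2 = f(0.980000, 1.825204) = 2.482278
  y ← 1.095298 + (0.49/2)·(1.489605 + 2.482278) = 2.068409
y(0.98) ≈ 2.0684

2.0684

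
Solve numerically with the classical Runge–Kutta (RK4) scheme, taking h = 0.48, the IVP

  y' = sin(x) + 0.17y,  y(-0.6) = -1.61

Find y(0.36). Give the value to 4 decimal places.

-2.0287

RK4: k1 = f(x_n, y_n); k2 = f(x_n + h/2, y_n + (h/2)·k1); k3 = f(x_n + h/2, y_n + (h/2)·k2); k4 = f(x_n + h, y_n + h·k3); y_{n+1} = y_n + (h/6)·(k1 + 2k2 + 2k3 + k4).
x=-0.600000, y=-1.610000:
  k1 = f(-0.600000, -1.610000) = -0.838342
  k2 = f(-0.360000, -1.811202) = -0.660179
  k3 = f(-0.360000, -1.768443) = -0.652910
  k4 = f(-0.120000, -1.923397) = -0.446690
  y ← -1.610000 + (0.48/6)·(k1 + 2k2 + 2k3 + k4) = -1.922897
x=-0.120000, y=-1.922897:
  k1 = f(-0.120000, -1.922897) = -0.446605
  k2 = f(0.120000, -2.030082) = -0.225402
  k3 = f(0.120000, -1.976993) = -0.216377
  k4 = f(0.360000, -2.026757) = 0.007725
  y ← -1.922897 + (0.48/6)·(k1 + 2k2 + 2k3 + k4) = -2.028692
y(0.36) ≈ -2.0287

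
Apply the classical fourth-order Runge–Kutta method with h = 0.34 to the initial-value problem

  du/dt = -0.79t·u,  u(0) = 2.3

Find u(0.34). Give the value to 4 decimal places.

RK4: k1 = f(t_n, u_n); k2 = f(t_n + h/2, u_n + (h/2)·k1); k3 = f(t_n + h/2, u_n + (h/2)·k2); k4 = f(t_n + h, u_n + h·k3); u_{n+1} = u_n + (h/6)·(k1 + 2k2 + 2k3 + k4).
t=0.000000, u=2.300000:
  k1 = f(0.000000, 2.300000) = 0.000000
  k2 = f(0.170000, 2.300000) = -0.308890
  k3 = f(0.170000, 2.247489) = -0.301838
  k4 = f(0.340000, 2.197375) = -0.590215
  u ← 2.300000 + (0.34/6)·(k1 + 2k2 + 2k3 + k4) = 2.197339
u(0.34) ≈ 2.1973

2.1973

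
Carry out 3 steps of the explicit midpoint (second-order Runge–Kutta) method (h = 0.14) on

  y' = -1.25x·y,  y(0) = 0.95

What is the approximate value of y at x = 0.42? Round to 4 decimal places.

0.8503

Midpoint: k1 = f(x_n, y_n); k2 = f(x_n + h/2, y_n + (h/2)·k1); y_{n+1} = y_n + h·k2.
x=0.000000, y=0.950000:
  k1 = f(0.000000, 0.950000) = 0.000000
  k2 = f(0.070000, 0.950000) = -0.083125
  y ← 0.950000 + 0.14·(-0.083125) = 0.938362
x=0.140000, y=0.938362:
  k1 = f(0.140000, 0.938362) = -0.164213
  k2 = f(0.210000, 0.926868) = -0.243303
  y ← 0.938362 + 0.14·(-0.243303) = 0.904300
x=0.280000, y=0.904300:
  k1 = f(0.280000, 0.904300) = -0.316505
  k2 = f(0.350000, 0.882145) = -0.385938
  y ← 0.904300 + 0.14·(-0.385938) = 0.850269
y(0.42) ≈ 0.8503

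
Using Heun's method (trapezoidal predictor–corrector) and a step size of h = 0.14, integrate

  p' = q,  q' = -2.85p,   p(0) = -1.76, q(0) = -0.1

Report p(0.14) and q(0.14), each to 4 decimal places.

-1.7248, 0.6050

Heun on (p,q): k1 = f(x_n, state_n); k2 = f(x_n + h, state_n + h·k1); state_{n+1} = state_n + (h/2)·(k1 + k2).
0.000000: (-1.760000, -0.100000)
  k1 = (-0.100000, 5.016000)
  predictor → (-1.774000, 0.602240)
  k2 = (0.602240, 5.055900)
  → (-1.724843, 0.605033)
(p(0.14), q(0.14)) ≈ (-1.7248, 0.6050)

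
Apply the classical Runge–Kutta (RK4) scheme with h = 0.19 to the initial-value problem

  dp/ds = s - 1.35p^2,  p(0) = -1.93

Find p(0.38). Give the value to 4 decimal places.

RK4: k1 = f(s_n, p_n); k2 = f(s_n + h/2, p_n + (h/2)·k1); k3 = f(s_n + h/2, p_n + (h/2)·k2); k4 = f(s_n + h, p_n + h·k3); p_{n+1} = p_n + (h/6)·(k1 + 2k2 + 2k3 + k4).
s=0.000000, p=-1.930000:
  k1 = f(0.000000, -1.930000) = -5.028615
  k2 = f(0.095000, -2.407718) = -7.731096
  k3 = f(0.095000, -2.664454) = -9.489076
  k4 = f(0.190000, -3.732924) = -18.621879
  p ← -1.930000 + (0.19/6)·(k1 + 2k2 + 2k3 + k4) = -3.769543
s=0.190000, p=-3.769543:
  k1 = f(0.190000, -3.769543) = -18.992765
  k2 = f(0.285000, -5.573856) = -41.656624
  k3 = f(0.285000, -7.726922) = -80.317197
  k4 = f(0.380000, -19.029811) = -488.500487
  p ← -3.769543 + (0.19/6)·(k1 + 2k2 + 2k3 + k4) = -27.565172
p(0.38) ≈ -27.5652

-27.5652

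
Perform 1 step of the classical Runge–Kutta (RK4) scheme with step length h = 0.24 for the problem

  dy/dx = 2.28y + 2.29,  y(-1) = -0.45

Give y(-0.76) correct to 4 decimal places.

RK4: k1 = f(x_n, y_n); k2 = f(x_n + h/2, y_n + (h/2)·k1); k3 = f(x_n + h/2, y_n + (h/2)·k2); k4 = f(x_n + h, y_n + h·k3); y_{n+1} = y_n + (h/6)·(k1 + 2k2 + 2k3 + k4).
x=-1.000000, y=-0.450000:
  k1 = f(-1.000000, -0.450000) = 1.264000
  k2 = f(-0.880000, -0.298320) = 1.609830
  k3 = f(-0.880000, -0.256820) = 1.704450
  k4 = f(-0.760000, -0.040932) = 2.196675
  y ← -0.450000 + (0.24/6)·(k1 + 2k2 + 2k3 + k4) = -0.046431
y(-0.76) ≈ -0.0464

-0.0464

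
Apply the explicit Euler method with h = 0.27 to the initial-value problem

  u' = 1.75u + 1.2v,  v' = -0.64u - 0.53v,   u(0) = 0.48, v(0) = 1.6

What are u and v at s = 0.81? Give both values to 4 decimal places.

3.5601, 0.3805

Euler on (u,v): u_{n+1} = u_n + h·u', v_{n+1} = v_n + h·v'.
0.000000: (0.480000, 1.600000); f=(2.760000, -1.155200) → (1.225200, 1.288096)
0.270000: (1.225200, 1.288096); f=(3.689815, -1.466819) → (2.221450, 0.892055)
0.540000: (2.221450, 0.892055); f=(4.958004, -1.894517) → (3.560111, 0.380535)
(u(0.81), v(0.81)) ≈ (3.5601, 0.3805)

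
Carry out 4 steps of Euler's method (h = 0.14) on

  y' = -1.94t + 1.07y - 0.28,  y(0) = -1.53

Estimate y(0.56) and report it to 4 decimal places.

-3.1216

Euler: y_{n+1} = y_n + h·f(t_n, y_n).
t=0.000000, y=-1.530000: f=-1.917100 → y ← -1.530000 + 0.14·(-1.917100) = -1.798394
t=0.140000, y=-1.798394: f=-2.475882 → y ← -1.798394 + 0.14·(-2.475882) = -2.145017
t=0.280000, y=-2.145017: f=-3.118369 → y ← -2.145017 + 0.14·(-3.118369) = -2.581589
t=0.420000, y=-2.581589: f=-3.857100 → y ← -2.581589 + 0.14·(-3.857100) = -3.121583
y(0.56) ≈ -3.1216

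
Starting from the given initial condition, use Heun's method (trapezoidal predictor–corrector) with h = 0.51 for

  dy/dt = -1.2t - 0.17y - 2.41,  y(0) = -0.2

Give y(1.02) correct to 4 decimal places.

Heun: k1 = f(t_n, y_n); k2 = f(t_n + h, y_n + h·k1); y_{n+1} = y_n + (h/2)·(k1 + k2).
t=0.000000, y=-0.200000:
  k1 = f(0.000000, -0.200000) = -2.376000
  k2 = f(0.510000, -1.411760) = -2.782001
  y ← -0.200000 + (0.51/2)·(-2.376000 + (-2.782001)) = -1.515290
t=0.510000, y=-1.515290:
  k1 = f(0.510000, -1.515290) = -2.764401
  k2 = f(1.020000, -2.925135) = -3.136727
  y ← -1.515290 + (0.51/2)·(-2.764401 + (-3.136727)) = -3.020078
y(1.02) ≈ -3.0201

-3.0201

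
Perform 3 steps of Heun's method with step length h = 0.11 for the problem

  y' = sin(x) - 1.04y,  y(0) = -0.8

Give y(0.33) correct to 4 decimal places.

Heun: k1 = f(x_n, y_n); k2 = f(x_n + h, y_n + h·k1); y_{n+1} = y_n + (h/2)·(k1 + k2).
x=0.000000, y=-0.800000:
  k1 = f(0.000000, -0.800000) = 0.832000
  k2 = f(0.110000, -0.708480) = 0.846598
  y ← -0.800000 + (0.11/2)·(0.832000 + 0.846598) = -0.707677
x=0.110000, y=-0.707677:
  k1 = f(0.110000, -0.707677) = 0.845763
  k2 = f(0.220000, -0.614643) = 0.857459
  y ← -0.707677 + (0.11/2)·(0.845763 + 0.857459) = -0.614000
x=0.220000, y=-0.614000:
  k1 = f(0.220000, -0.614000) = 0.856790
  k2 = f(0.330000, -0.519753) = 0.864586
  y ← -0.614000 + (0.11/2)·(0.856790 + 0.864586) = -0.519324
y(0.33) ≈ -0.5193

-0.5193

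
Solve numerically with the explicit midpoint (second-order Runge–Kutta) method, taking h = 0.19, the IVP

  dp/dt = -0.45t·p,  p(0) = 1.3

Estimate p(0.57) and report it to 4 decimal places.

1.2080

Midpoint: k1 = f(t_n, p_n); k2 = f(t_n + h/2, p_n + (h/2)·k1); p_{n+1} = p_n + h·k2.
t=0.000000, p=1.300000:
  k1 = f(0.000000, 1.300000) = 0.000000
  k2 = f(0.095000, 1.300000) = -0.055575
  p ← 1.300000 + 0.19·(-0.055575) = 1.289441
t=0.190000, p=1.289441:
  k1 = f(0.190000, 1.289441) = -0.110247
  k2 = f(0.285000, 1.278967) = -0.164028
  p ← 1.289441 + 0.19·(-0.164028) = 1.258276
t=0.380000, p=1.258276:
  k1 = f(0.380000, 1.258276) = -0.215165
  k2 = f(0.475000, 1.237835) = -0.264587
  p ← 1.258276 + 0.19·(-0.264587) = 1.208004
p(0.57) ≈ 1.2080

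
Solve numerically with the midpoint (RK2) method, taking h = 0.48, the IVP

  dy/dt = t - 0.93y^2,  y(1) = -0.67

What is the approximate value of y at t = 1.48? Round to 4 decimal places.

Midpoint: k1 = f(t_n, y_n); k2 = f(t_n + h/2, y_n + (h/2)·k1); y_{n+1} = y_n + h·k2.
t=1.000000, y=-0.670000:
  k1 = f(1.000000, -0.670000) = 0.582523
  k2 = f(1.240000, -0.530194) = 0.978571
  y ← -0.670000 + 0.48·0.978571 = -0.200286
y(1.48) ≈ -0.2003

-0.2003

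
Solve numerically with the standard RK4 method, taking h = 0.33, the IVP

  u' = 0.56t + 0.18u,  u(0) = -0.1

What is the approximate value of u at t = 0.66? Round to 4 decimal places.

0.0143

RK4: k1 = f(t_n, u_n); k2 = f(t_n + h/2, u_n + (h/2)·k1); k3 = f(t_n + h/2, u_n + (h/2)·k2); k4 = f(t_n + h, u_n + h·k3); u_{n+1} = u_n + (h/6)·(k1 + 2k2 + 2k3 + k4).
t=0.000000, u=-0.100000:
  k1 = f(0.000000, -0.100000) = -0.018000
  k2 = f(0.165000, -0.102970) = 0.073865
  k3 = f(0.165000, -0.087812) = 0.076594
  k4 = f(0.330000, -0.074724) = 0.171350
  u ← -0.100000 + (0.33/6)·(k1 + 2k2 + 2k3 + k4) = -0.075015
t=0.330000, u=-0.075015:
  k1 = f(0.330000, -0.075015) = 0.171297
  k2 = f(0.495000, -0.046751) = 0.268785
  k3 = f(0.495000, -0.030666) = 0.271680
  k4 = f(0.660000, 0.014639) = 0.372235
  u ← -0.075015 + (0.33/6)·(k1 + 2k2 + 2k3 + k4) = 0.014330
u(0.66) ≈ 0.0143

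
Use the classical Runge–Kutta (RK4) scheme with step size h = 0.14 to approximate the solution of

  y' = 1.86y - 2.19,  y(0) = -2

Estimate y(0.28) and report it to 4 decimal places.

-4.1713

RK4: k1 = f(t_n, y_n); k2 = f(t_n + h/2, y_n + (h/2)·k1); k3 = f(t_n + h/2, y_n + (h/2)·k2); k4 = f(t_n + h, y_n + h·k3); y_{n+1} = y_n + (h/6)·(k1 + 2k2 + 2k3 + k4).
t=0.000000, y=-2.000000:
  k1 = f(0.000000, -2.000000) = -5.910000
  k2 = f(0.070000, -2.413700) = -6.679482
  k3 = f(0.070000, -2.467564) = -6.779669
  k4 = f(0.140000, -2.949154) = -7.675426
  y ← -2.000000 + (0.14/6)·(k1 + 2k2 + 2k3 + k4) = -2.945087
t=0.140000, y=-2.945087:
  k1 = f(0.140000, -2.945087) = -7.667862
  k2 = f(0.210000, -3.481837) = -8.666217
  k3 = f(0.210000, -3.551722) = -8.796203
  k4 = f(0.280000, -4.176555) = -9.958393
  y ← -2.945087 + (0.14/6)·(k1 + 2k2 + 2k3 + k4) = -4.171279
y(0.28) ≈ -4.1713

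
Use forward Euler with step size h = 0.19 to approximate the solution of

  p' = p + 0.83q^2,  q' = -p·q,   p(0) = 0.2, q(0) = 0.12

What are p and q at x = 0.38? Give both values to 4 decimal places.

Euler on (p,q): p_{n+1} = p_n + h·p', q_{n+1} = q_n + h·q'.
0.000000: (0.200000, 0.120000); f=(0.211952, -0.024000) → (0.240271, 0.115440)
0.190000: (0.240271, 0.115440); f=(0.251332, -0.027737) → (0.288024, 0.110170)
(p(0.38), q(0.38)) ≈ (0.2880, 0.1102)

0.2880, 0.1102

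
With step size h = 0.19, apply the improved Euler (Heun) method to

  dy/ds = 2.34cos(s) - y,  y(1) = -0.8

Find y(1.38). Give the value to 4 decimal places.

Heun: k1 = f(s_n, y_n); k2 = f(s_n + h, y_n + h·k1); y_{n+1} = y_n + (h/2)·(k1 + k2).
s=1.000000, y=-0.800000:
  k1 = f(1.000000, -0.800000) = 2.064307
  k2 = f(1.190000, -0.407782) = 1.277466
  y ← -0.800000 + (0.19/2)·(2.064307 + 1.277466) = -0.482532
s=1.190000, y=-0.482532:
  k1 = f(1.190000, -0.482532) = 1.352216
  k2 = f(1.380000, -0.225611) = 0.669370
  y ← -0.482532 + (0.19/2)·(1.352216 + 0.669370) = -0.290481
y(1.38) ≈ -0.2905

-0.2905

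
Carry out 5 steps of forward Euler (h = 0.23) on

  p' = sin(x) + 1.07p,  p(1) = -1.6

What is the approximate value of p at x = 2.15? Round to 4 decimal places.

-3.0654

Euler: p_{n+1} = p_n + h·f(x_n, p_n).
x=1.000000, p=-1.600000: f=-0.870529 → p ← -1.600000 + 0.23·(-0.870529) = -1.800222
x=1.230000, p=-1.800222: f=-0.983748 → p ← -1.800222 + 0.23·(-0.983748) = -2.026484
x=1.460000, p=-2.026484: f=-1.174469 → p ← -2.026484 + 0.23·(-1.174469) = -2.296612
x=1.690000, p=-2.296612: f=-1.464471 → p ← -2.296612 + 0.23·(-1.464471) = -2.633440
x=1.920000, p=-2.633440: f=-1.878135 → p ← -2.633440 + 0.23·(-1.878135) = -3.065411
p(2.15) ≈ -3.0654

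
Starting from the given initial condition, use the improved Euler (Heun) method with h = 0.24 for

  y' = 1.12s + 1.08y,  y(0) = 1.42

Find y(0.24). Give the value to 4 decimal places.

1.8680

Heun: k1 = f(s_n, y_n); k2 = f(s_n + h, y_n + h·k1); y_{n+1} = y_n + (h/2)·(k1 + k2).
s=0.000000, y=1.420000:
  k1 = f(0.000000, 1.420000) = 1.533600
  k2 = f(0.240000, 1.788064) = 2.199909
  y ← 1.420000 + (0.24/2)·(1.533600 + 2.199909) = 1.868021
y(0.24) ≈ 1.8680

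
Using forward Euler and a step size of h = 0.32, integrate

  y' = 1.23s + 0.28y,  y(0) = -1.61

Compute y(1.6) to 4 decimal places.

-1.0951

Euler: y_{n+1} = y_n + h·f(s_n, y_n).
s=0.000000, y=-1.610000: f=-0.450800 → y ← -1.610000 + 0.32·(-0.450800) = -1.754256
s=0.320000, y=-1.754256: f=-0.097592 → y ← -1.754256 + 0.32·(-0.097592) = -1.785485
s=0.640000, y=-1.785485: f=0.287264 → y ← -1.785485 + 0.32·0.287264 = -1.693561
s=0.960000, y=-1.693561: f=0.706603 → y ← -1.693561 + 0.32·0.706603 = -1.467448
s=1.280000, y=-1.467448: f=1.163515 → y ← -1.467448 + 0.32·1.163515 = -1.095123
y(1.6) ≈ -1.0951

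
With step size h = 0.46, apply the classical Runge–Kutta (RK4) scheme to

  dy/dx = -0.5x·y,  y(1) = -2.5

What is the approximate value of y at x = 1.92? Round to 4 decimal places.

-1.2773

RK4: k1 = f(x_n, y_n); k2 = f(x_n + h/2, y_n + (h/2)·k1); k3 = f(x_n + h/2, y_n + (h/2)·k2); k4 = f(x_n + h, y_n + h·k3); y_{n+1} = y_n + (h/6)·(k1 + 2k2 + 2k3 + k4).
x=1.000000, y=-2.500000:
  k1 = f(1.000000, -2.500000) = 1.250000
  k2 = f(1.230000, -2.212500) = 1.360687
  k3 = f(1.230000, -2.187042) = 1.345031
  k4 = f(1.460000, -1.881286) = 1.373339
  y ← -2.500000 + (0.46/6)·(k1 + 2k2 + 2k3 + k4) = -1.884001
x=1.460000, y=-1.884001:
  k1 = f(1.460000, -1.884001) = 1.375320
  k2 = f(1.690000, -1.567677) = 1.324687
  k3 = f(1.690000, -1.579323) = 1.334528
  k4 = f(1.920000, -1.270118) = 1.219313
  y ← -1.884001 + (0.46/6)·(k1 + 2k2 + 2k3 + k4) = -1.277332
y(1.92) ≈ -1.2773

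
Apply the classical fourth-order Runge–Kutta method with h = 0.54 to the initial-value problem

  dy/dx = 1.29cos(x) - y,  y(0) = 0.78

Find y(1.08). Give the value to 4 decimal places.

0.9182

RK4: k1 = f(x_n, y_n); k2 = f(x_n + h/2, y_n + (h/2)·k1); k3 = f(x_n + h/2, y_n + (h/2)·k2); k4 = f(x_n + h, y_n + h·k3); y_{n+1} = y_n + (h/6)·(k1 + 2k2 + 2k3 + k4).
x=0.000000, y=0.780000:
  k1 = f(0.000000, 0.780000) = 0.510000
  k2 = f(0.270000, 0.917700) = 0.325564
  k3 = f(0.270000, 0.867902) = 0.375362
  k4 = f(0.540000, 0.982696) = 0.123749
  y ← 0.780000 + (0.54/6)·(k1 + 2k2 + 2k3 + k4) = 0.963204
x=0.540000, y=0.963204:
  k1 = f(0.540000, 0.963204) = 0.143240
  k2 = f(0.810000, 1.001879) = -0.112426
  k3 = f(0.810000, 0.932849) = -0.043396
  k4 = f(1.080000, 0.939770) = -0.331757
  y ← 0.963204 + (0.54/6)·(k1 + 2k2 + 2k3 + k4) = 0.918190
y(1.08) ≈ 0.9182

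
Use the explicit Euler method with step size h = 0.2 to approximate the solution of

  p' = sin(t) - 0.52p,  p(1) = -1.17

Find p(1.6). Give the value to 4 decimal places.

-0.3424

Euler: p_{n+1} = p_n + h·f(t_n, p_n).
t=1.000000, p=-1.170000: f=1.449871 → p ← -1.170000 + 0.2·1.449871 = -0.880026
t=1.200000, p=-0.880026: f=1.389653 → p ← -0.880026 + 0.2·1.389653 = -0.602095
t=1.400000, p=-0.602095: f=1.298539 → p ← -0.602095 + 0.2·1.298539 = -0.342387
p(1.6) ≈ -0.3424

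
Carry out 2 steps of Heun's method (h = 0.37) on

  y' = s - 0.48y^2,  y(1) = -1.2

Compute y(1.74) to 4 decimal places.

Heun: k1 = f(s_n, y_n); k2 = f(s_n + h, y_n + h·k1); y_{n+1} = y_n + (h/2)·(k1 + k2).
s=1.000000, y=-1.200000:
  k1 = f(1.000000, -1.200000) = 0.308800
  k2 = f(1.370000, -1.085744) = 0.804157
  y ← -1.200000 + (0.37/2)·(0.308800 + 0.804157) = -0.994103
s=1.370000, y=-0.994103:
  k1 = f(1.370000, -0.994103) = 0.895644
  k2 = f(1.740000, -0.662715) = 1.529189
  y ← -0.994103 + (0.37/2)·(0.895644 + 1.529189) = -0.545509
y(1.74) ≈ -0.5455

-0.5455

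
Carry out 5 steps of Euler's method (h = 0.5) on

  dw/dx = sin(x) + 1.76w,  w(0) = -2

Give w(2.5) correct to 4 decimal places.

Euler: w_{n+1} = w_n + h·f(x_n, w_n).
x=0.000000, w=-2.000000: f=-3.520000 → w ← -2.000000 + 0.5·(-3.520000) = -3.760000
x=0.500000, w=-3.760000: f=-6.138174 → w ← -3.760000 + 0.5·(-6.138174) = -6.829087
x=1.000000, w=-6.829087: f=-11.177723 → w ← -6.829087 + 0.5·(-11.177723) = -12.417949
x=1.500000, w=-12.417949: f=-20.858094 → w ← -12.417949 + 0.5·(-20.858094) = -22.846996
x=2.000000, w=-22.846996: f=-39.301415 → w ← -22.846996 + 0.5·(-39.301415) = -42.497703
w(2.5) ≈ -42.4977

-42.4977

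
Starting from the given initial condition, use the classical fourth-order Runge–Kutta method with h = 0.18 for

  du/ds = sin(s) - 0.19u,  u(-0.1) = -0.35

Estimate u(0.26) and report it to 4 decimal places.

RK4: k1 = f(s_n, u_n); k2 = f(s_n + h/2, u_n + (h/2)·k1); k3 = f(s_n + h/2, u_n + (h/2)·k2); k4 = f(s_n + h, u_n + h·k3); u_{n+1} = u_n + (h/6)·(k1 + 2k2 + 2k3 + k4).
s=-0.100000, u=-0.350000:
  k1 = f(-0.100000, -0.350000) = -0.033333
  k2 = f(-0.010000, -0.353000) = 0.057070
  k3 = f(-0.010000, -0.344864) = 0.055524
  k4 = f(0.080000, -0.340006) = 0.144516
  u ← -0.350000 + (0.18/6)·(k1 + 2k2 + 2k3 + k4) = -0.339909
s=0.080000, u=-0.339909:
  k1 = f(0.080000, -0.339909) = 0.144497
  k2 = f(0.170000, -0.326904) = 0.231294
  k3 = f(0.170000, -0.319092) = 0.229810
  k4 = f(0.260000, -0.298543) = 0.313804
  u ← -0.339909 + (0.18/6)·(k1 + 2k2 + 2k3 + k4) = -0.298494
u(0.26) ≈ -0.2985

-0.2985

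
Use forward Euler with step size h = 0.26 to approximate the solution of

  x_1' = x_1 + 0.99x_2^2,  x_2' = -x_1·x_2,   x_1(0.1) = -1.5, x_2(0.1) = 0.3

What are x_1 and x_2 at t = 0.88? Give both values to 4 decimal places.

Euler on (x_1,x_2): x_1_{n+1} = x_1_n + h·x_1', x_2_{n+1} = x_2_n + h·x_2'.
0.100000: (-1.500000, 0.300000); f=(-1.410900, 0.450000) → (-1.866834, 0.417000)
0.360000: (-1.866834, 0.417000); f=(-1.694684, 0.778470) → (-2.307452, 0.619402)
0.620000: (-2.307452, 0.619402); f=(-1.927629, 1.429241) → (-2.808635, 0.991005)
(x_1(0.88), x_2(0.88)) ≈ (-2.8086, 0.9910)

-2.8086, 0.9910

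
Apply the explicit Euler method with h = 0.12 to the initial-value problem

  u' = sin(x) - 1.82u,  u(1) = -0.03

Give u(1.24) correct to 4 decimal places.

0.1686

Euler: u_{n+1} = u_n + h·f(x_n, u_n).
x=1.000000, u=-0.030000: f=0.896071 → u ← -0.030000 + 0.12·0.896071 = 0.077529
x=1.120000, u=0.077529: f=0.758999 → u ← 0.077529 + 0.12·0.758999 = 0.168608
u(1.24) ≈ 0.1686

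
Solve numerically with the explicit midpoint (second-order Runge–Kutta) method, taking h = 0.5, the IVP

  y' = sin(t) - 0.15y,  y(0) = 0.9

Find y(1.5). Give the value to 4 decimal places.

1.5919

Midpoint: k1 = f(t_n, y_n); k2 = f(t_n + h/2, y_n + (h/2)·k1); y_{n+1} = y_n + h·k2.
t=0.000000, y=0.900000:
  k1 = f(0.000000, 0.900000) = -0.135000
  k2 = f(0.250000, 0.866250) = 0.117466
  y ← 0.900000 + 0.5·0.117466 = 0.958733
t=0.500000, y=0.958733:
  k1 = f(0.500000, 0.958733) = 0.335616
  k2 = f(0.750000, 1.042637) = 0.525243
  y ← 0.958733 + 0.5·0.525243 = 1.221355
t=1.000000, y=1.221355:
  k1 = f(1.000000, 1.221355) = 0.658268
  k2 = f(1.250000, 1.385922) = 0.741096
  y ← 1.221355 + 0.5·0.741096 = 1.591903
y(1.5) ≈ 1.5919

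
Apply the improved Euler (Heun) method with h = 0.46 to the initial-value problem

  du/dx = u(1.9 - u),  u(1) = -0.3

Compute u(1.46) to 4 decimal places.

-0.7994

Heun: k1 = f(x_n, u_n); k2 = f(x_n + h, u_n + h·k1); u_{n+1} = u_n + (h/2)·(k1 + k2).
x=1.000000, u=-0.300000:
  k1 = f(1.000000, -0.300000) = -0.660000
  k2 = f(1.460000, -0.603600) = -1.511173
  u ← -0.300000 + (0.46/2)·(-0.660000 + (-1.511173)) = -0.799370
u(1.46) ≈ -0.7994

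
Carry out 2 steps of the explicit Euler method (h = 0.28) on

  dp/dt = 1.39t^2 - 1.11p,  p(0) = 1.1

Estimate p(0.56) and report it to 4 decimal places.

Euler: p_{n+1} = p_n + h·f(t_n, p_n).
t=0.000000, p=1.100000: f=-1.221000 → p ← 1.100000 + 0.28·(-1.221000) = 0.758120
t=0.280000, p=0.758120: f=-0.732537 → p ← 0.758120 + 0.28·(-0.732537) = 0.553010
p(0.56) ≈ 0.5530

0.5530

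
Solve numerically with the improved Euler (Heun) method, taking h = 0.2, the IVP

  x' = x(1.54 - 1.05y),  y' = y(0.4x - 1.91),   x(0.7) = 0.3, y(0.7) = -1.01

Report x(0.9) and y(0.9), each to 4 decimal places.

0.4793, -0.7172

Heun on (x,y): k1 = f(t_n, state_n); k2 = f(t_n + h, state_n + h·k1); state_{n+1} = state_n + (h/2)·(k1 + k2).
0.700000: (0.300000, -1.010000)
  k1 = (0.780150, 1.807900)
  predictor → (0.456030, -0.648420)
  k2 = (1.012770, 1.120203)
  → (0.479292, -0.717190)
(x(0.9), y(0.9)) ≈ (0.4793, -0.7172)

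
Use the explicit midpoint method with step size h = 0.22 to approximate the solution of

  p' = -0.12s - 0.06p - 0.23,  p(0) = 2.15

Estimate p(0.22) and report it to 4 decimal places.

Midpoint: k1 = f(s_n, p_n); k2 = f(s_n + h/2, p_n + (h/2)·k1); p_{n+1} = p_n + h·k2.
s=0.000000, p=2.150000:
  k1 = f(0.000000, 2.150000) = -0.359000
  k2 = f(0.110000, 2.110510) = -0.369831
  p ← 2.150000 + 0.22·(-0.369831) = 2.068637
p(0.22) ≈ 2.0686

2.0686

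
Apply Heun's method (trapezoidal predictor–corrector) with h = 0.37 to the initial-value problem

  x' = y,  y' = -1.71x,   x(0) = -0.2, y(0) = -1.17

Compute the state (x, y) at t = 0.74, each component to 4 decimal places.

-0.8736, -0.4148

Heun on (x,y): k1 = f(t_n, state_n); k2 = f(t_n + h, state_n + h·k1); state_{n+1} = state_n + (h/2)·(k1 + k2).
0.000000: (-0.200000, -1.170000)
  k1 = (-1.170000, 0.342000)
  predictor → (-0.632900, -1.043460)
  k2 = (-1.043460, 1.082259)
  → (-0.609490, -0.906512)
0.370000: (-0.609490, -0.906512)
  k1 = (-0.906512, 1.042228)
  predictor → (-0.944900, -0.520888)
  k2 = (-0.520888, 1.615778)
  → (-0.873559, -0.414781)
(x(0.74), y(0.74)) ≈ (-0.8736, -0.4148)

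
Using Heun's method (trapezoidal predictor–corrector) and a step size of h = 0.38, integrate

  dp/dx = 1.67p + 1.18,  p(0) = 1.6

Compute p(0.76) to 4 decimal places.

7.0683

Heun: k1 = f(x_n, p_n); k2 = f(x_n + h, p_n + h·k1); p_{n+1} = p_n + (h/2)·(k1 + k2).
x=0.000000, p=1.600000:
  k1 = f(0.000000, 1.600000) = 3.852000
  k2 = f(0.380000, 3.063760) = 6.296479
  p ← 1.600000 + (0.38/2)·(3.852000 + 6.296479) = 3.528211
x=0.380000, p=3.528211:
  k1 = f(0.380000, 3.528211) = 7.072112
  k2 = f(0.760000, 6.215614) = 11.560075
  p ← 3.528211 + (0.38/2)·(7.072112 + 11.560075) = 7.068327
p(0.76) ≈ 7.0683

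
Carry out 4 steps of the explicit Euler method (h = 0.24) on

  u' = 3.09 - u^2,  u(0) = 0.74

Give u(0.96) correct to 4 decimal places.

Euler: u_{n+1} = u_n + h·f(t_n, u_n).
t=0.000000, u=0.740000: f=2.542400 → u ← 0.740000 + 0.24·2.542400 = 1.350176
t=0.240000, u=1.350176: f=1.267025 → u ← 1.350176 + 0.24·1.267025 = 1.654262
t=0.480000, u=1.654262: f=0.353417 → u ← 1.654262 + 0.24·0.353417 = 1.739082
t=0.720000, u=1.739082: f=0.065593 → u ← 1.739082 + 0.24·0.065593 = 1.754825
u(0.96) ≈ 1.7548

1.7548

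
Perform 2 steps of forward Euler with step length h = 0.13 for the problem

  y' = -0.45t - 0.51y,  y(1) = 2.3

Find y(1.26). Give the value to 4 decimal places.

1.8844

Euler: y_{n+1} = y_n + h·f(t_n, y_n).
t=1.000000, y=2.300000: f=-1.623000 → y ← 2.300000 + 0.13·(-1.623000) = 2.089010
t=1.130000, y=2.089010: f=-1.573895 → y ← 2.089010 + 0.13·(-1.573895) = 1.884404
y(1.26) ≈ 1.8844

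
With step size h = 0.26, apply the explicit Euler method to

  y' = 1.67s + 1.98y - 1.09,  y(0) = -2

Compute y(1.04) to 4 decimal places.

-11.9389

Euler: y_{n+1} = y_n + h·f(s_n, y_n).
s=0.000000, y=-2.000000: f=-5.050000 → y ← -2.000000 + 0.26·(-5.050000) = -3.313000
s=0.260000, y=-3.313000: f=-7.215540 → y ← -3.313000 + 0.26·(-7.215540) = -5.189040
s=0.520000, y=-5.189040: f=-10.495900 → y ← -5.189040 + 0.26·(-10.495900) = -7.917974
s=0.780000, y=-7.917974: f=-15.464989 → y ← -7.917974 + 0.26·(-15.464989) = -11.938872
y(1.04) ≈ -11.9389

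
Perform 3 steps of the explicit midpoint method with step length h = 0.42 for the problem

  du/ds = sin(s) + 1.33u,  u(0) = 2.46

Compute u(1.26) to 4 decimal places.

13.6158

Midpoint: k1 = f(s_n, u_n); k2 = f(s_n + h/2, u_n + (h/2)·k1); u_{n+1} = u_n + h·k2.
s=0.000000, u=2.460000:
  k1 = f(0.000000, 2.460000) = 3.271800
  k2 = f(0.210000, 3.147078) = 4.394074
  u ← 2.460000 + 0.42·4.394074 = 4.305511
s=0.420000, u=4.305511:
  k1 = f(0.420000, 4.305511) = 6.134090
  k2 = f(0.630000, 5.593670) = 8.028726
  u ← 4.305511 + 0.42·8.028726 = 7.677576
s=0.840000, u=7.677576:
  k1 = f(0.840000, 7.677576) = 10.955819
  k2 = f(1.050000, 9.978298) = 14.138559
  u ← 7.677576 + 0.42·14.138559 = 13.615771
u(1.26) ≈ 13.6158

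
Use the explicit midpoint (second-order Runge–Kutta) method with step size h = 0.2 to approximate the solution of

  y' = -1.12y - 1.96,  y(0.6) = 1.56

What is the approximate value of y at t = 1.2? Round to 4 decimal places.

Midpoint: k1 = f(t_n, y_n); k2 = f(t_n + h/2, y_n + (h/2)·k1); y_{n+1} = y_n + h·k2.
t=0.600000, y=1.560000:
  k1 = f(0.600000, 1.560000) = -3.707200
  k2 = f(0.700000, 1.189280) = -3.291994
  y ← 1.560000 + 0.2·(-3.291994) = 0.901601
t=0.800000, y=0.901601:
  k1 = f(0.800000, 0.901601) = -2.969793
  k2 = f(0.900000, 0.604622) = -2.637177
  y ← 0.901601 + 0.2·(-2.637177) = 0.374166
t=1.000000, y=0.374166:
  k1 = f(1.000000, 0.374166) = -2.379066
  k2 = f(1.100000, 0.136259) = -2.112611
  y ← 0.374166 + 0.2·(-2.112611) = -0.048356
y(1.2) ≈ -0.0484

-0.0484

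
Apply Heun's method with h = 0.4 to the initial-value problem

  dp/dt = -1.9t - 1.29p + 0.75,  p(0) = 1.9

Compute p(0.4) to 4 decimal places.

Heun: k1 = f(t_n, p_n); k2 = f(t_n + h, p_n + h·k1); p_{n+1} = p_n + (h/2)·(k1 + k2).
t=0.000000, p=1.900000:
  k1 = f(0.000000, 1.900000) = -1.701000
  k2 = f(0.400000, 1.219600) = -1.583284
  p ← 1.900000 + (0.4/2)·(-1.701000 + (-1.583284)) = 1.243143
p(0.4) ≈ 1.2431

1.2431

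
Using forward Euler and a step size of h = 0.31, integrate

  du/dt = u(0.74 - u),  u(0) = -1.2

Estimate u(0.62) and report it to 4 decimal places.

-3.5073

Euler: u_{n+1} = u_n + h·f(t_n, u_n).
t=0.000000, u=-1.200000: f=-2.328000 → u ← -1.200000 + 0.31·(-2.328000) = -1.921680
t=0.310000, u=-1.921680: f=-5.114897 → u ← -1.921680 + 0.31·(-5.114897) = -3.507298
u(0.62) ≈ -3.5073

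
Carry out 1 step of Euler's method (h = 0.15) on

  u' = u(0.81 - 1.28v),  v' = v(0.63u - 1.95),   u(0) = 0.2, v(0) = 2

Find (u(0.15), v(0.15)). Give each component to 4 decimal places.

Euler on (u,v): u_{n+1} = u_n + h·u', v_{n+1} = v_n + h·v'.
0.000000: (0.200000, 2.000000); f=(-0.350000, -3.648000) → (0.147500, 1.452800)
(u(0.15), v(0.15)) ≈ (0.1475, 1.4528)

0.1475, 1.4528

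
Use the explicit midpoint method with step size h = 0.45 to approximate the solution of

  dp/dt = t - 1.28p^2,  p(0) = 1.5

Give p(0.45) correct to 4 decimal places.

Midpoint: k1 = f(t_n, p_n); k2 = f(t_n + h/2, p_n + (h/2)·k1); p_{n+1} = p_n + h·k2.
t=0.000000, p=1.500000:
  k1 = f(0.000000, 1.500000) = -2.880000
  k2 = f(0.225000, 0.852000) = -0.704157
  p ← 1.500000 + 0.45·(-0.704157) = 1.183129
p(0.45) ≈ 1.1831

1.1831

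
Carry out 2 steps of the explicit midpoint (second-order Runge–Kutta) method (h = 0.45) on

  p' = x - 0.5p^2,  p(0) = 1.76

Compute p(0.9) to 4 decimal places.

1.3425

Midpoint: k1 = f(x_n, p_n); k2 = f(x_n + h/2, p_n + (h/2)·k1); p_{n+1} = p_n + h·k2.
x=0.000000, p=1.760000:
  k1 = f(0.000000, 1.760000) = -1.548800
  k2 = f(0.225000, 1.411520) = -0.771194
  p ← 1.760000 + 0.45·(-0.771194) = 1.412963
x=0.450000, p=1.412963:
  k1 = f(0.450000, 1.412963) = -0.548232
  k2 = f(0.675000, 1.289610) = -0.156548
  p ← 1.412963 + 0.45·(-0.156548) = 1.342516
p(0.9) ≈ 1.3425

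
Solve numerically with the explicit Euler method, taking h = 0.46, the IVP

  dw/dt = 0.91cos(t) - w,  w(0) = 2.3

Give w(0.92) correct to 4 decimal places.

Euler: w_{n+1} = w_n + h·f(t_n, w_n).
t=0.000000, w=2.300000: f=-1.390000 → w ← 2.300000 + 0.46·(-1.390000) = 1.660600
t=0.460000, w=1.660600: f=-0.845192 → w ← 1.660600 + 0.46·(-0.845192) = 1.271812
w(0.92) ≈ 1.2718

1.2718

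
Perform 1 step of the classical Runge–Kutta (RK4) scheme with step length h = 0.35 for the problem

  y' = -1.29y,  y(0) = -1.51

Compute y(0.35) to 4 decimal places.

-0.9616

RK4: k1 = f(t_n, y_n); k2 = f(t_n + h/2, y_n + (h/2)·k1); k3 = f(t_n + h/2, y_n + (h/2)·k2); k4 = f(t_n + h, y_n + h·k3); y_{n+1} = y_n + (h/6)·(k1 + 2k2 + 2k3 + k4).
t=0.000000, y=-1.510000:
  k1 = f(0.000000, -1.510000) = 1.947900
  k2 = f(0.175000, -1.169118) = 1.508162
  k3 = f(0.175000, -1.246072) = 1.607433
  k4 = f(0.350000, -0.947399) = 1.222144
  y ← -1.510000 + (0.35/6)·(k1 + 2k2 + 2k3 + k4) = -0.961595
y(0.35) ≈ -0.9616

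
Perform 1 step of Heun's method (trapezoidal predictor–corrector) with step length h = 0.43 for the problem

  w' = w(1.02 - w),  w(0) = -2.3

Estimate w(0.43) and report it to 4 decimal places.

-11.8689

Heun: k1 = f(s_n, w_n); k2 = f(s_n + h, w_n + h·k1); w_{n+1} = w_n + (h/2)·(k1 + k2).
s=0.000000, w=-2.300000:
  k1 = f(0.000000, -2.300000) = -7.636000
  k2 = f(0.430000, -5.583480) = -36.870399
  w ← -2.300000 + (0.43/2)·(-7.636000 + (-36.870399)) = -11.868876
w(0.43) ≈ -11.8689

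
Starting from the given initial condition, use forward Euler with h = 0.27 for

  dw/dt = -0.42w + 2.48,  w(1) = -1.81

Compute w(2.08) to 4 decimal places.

1.1379

Euler: w_{n+1} = w_n + h·f(t_n, w_n).
t=1.000000, w=-1.810000: f=3.240200 → w ← -1.810000 + 0.27·3.240200 = -0.935146
t=1.270000, w=-0.935146: f=2.872761 → w ← -0.935146 + 0.27·2.872761 = -0.159500
t=1.540000, w=-0.159500: f=2.546990 → w ← -0.159500 + 0.27·2.546990 = 0.528187
t=1.810000, w=0.528187: f=2.258161 → w ← 0.528187 + 0.27·2.258161 = 1.137891
w(2.08) ≈ 1.1379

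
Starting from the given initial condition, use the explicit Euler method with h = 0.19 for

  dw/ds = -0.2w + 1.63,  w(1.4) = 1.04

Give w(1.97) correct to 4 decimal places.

1.8201

Euler: w_{n+1} = w_n + h·f(s_n, w_n).
s=1.400000, w=1.040000: f=1.422000 → w ← 1.040000 + 0.19·1.422000 = 1.310180
s=1.590000, w=1.310180: f=1.367964 → w ← 1.310180 + 0.19·1.367964 = 1.570093
s=1.780000, w=1.570093: f=1.315981 → w ← 1.570093 + 0.19·1.315981 = 1.820130
w(1.97) ≈ 1.8201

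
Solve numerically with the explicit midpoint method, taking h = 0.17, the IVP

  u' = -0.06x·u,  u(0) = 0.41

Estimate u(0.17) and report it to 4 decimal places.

0.4096

Midpoint: k1 = f(x_n, u_n); k2 = f(x_n + h/2, u_n + (h/2)·k1); u_{n+1} = u_n + h·k2.
x=0.000000, u=0.410000:
  k1 = f(0.000000, 0.410000) = 0.000000
  k2 = f(0.085000, 0.410000) = -0.002091
  u ← 0.410000 + 0.17·(-0.002091) = 0.409645
u(0.17) ≈ 0.4096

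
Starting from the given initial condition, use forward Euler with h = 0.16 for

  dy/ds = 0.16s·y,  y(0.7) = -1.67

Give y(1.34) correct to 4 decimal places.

-1.8366

Euler: y_{n+1} = y_n + h·f(s_n, y_n).
s=0.700000, y=-1.670000: f=-0.187040 → y ← -1.670000 + 0.16·(-0.187040) = -1.699926
s=0.860000, y=-1.699926: f=-0.233910 → y ← -1.699926 + 0.16·(-0.233910) = -1.737352
s=1.020000, y=-1.737352: f=-0.283536 → y ← -1.737352 + 0.16·(-0.283536) = -1.782718
s=1.180000, y=-1.782718: f=-0.336577 → y ← -1.782718 + 0.16·(-0.336577) = -1.836570
y(1.34) ≈ -1.8366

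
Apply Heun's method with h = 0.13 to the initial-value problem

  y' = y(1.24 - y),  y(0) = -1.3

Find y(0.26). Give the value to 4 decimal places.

Heun: k1 = f(t_n, y_n); k2 = f(t_n + h, y_n + h·k1); y_{n+1} = y_n + (h/2)·(k1 + k2).
t=0.000000, y=-1.300000:
  k1 = f(0.000000, -1.300000) = -3.302000
  k2 = f(0.130000, -1.729260) = -5.134623
  y ← -1.300000 + (0.13/2)·(-3.302000 + (-5.134623)) = -1.848380
t=0.130000, y=-1.848380:
  k1 = f(0.130000, -1.848380) = -5.708502
  k2 = f(0.260000, -2.590486) = -9.922819
  y ← -1.848380 + (0.13/2)·(-5.708502 + (-9.922819)) = -2.864416
y(0.26) ≈ -2.8644

-2.8644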